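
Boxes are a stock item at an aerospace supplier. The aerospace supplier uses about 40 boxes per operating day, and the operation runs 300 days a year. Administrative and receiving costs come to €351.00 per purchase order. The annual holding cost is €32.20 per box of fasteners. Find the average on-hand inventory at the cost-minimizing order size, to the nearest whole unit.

Annual demand D = 40 × 300 = 12,000.
The optimal lot size = √(2DS/H) = √(2 × 12,000 × 351 / 32.2) ≈ 511.48.
Average inventory = Q*/2 ≈ 511.48 / 2 = 255.742.

Average inventory ≈ 256 boxes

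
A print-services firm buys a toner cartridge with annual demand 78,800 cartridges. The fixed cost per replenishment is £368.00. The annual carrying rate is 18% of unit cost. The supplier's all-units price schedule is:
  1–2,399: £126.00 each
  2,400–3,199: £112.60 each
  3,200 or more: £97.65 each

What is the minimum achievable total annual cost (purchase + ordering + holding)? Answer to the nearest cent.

TC* ≈ £7,732,005.20

Holding cost per unit per year at price C is H = 0.18·C.
Candidates are each tier's EOQ (if it falls in that tier) and each price-break quantity.
EOQ at £126.00 = 1599.1 (feasible in tier 1): TC = 78,800×£126.00 + (78,800/1599.1)×368 + (1599.1/2)×0.18×£126.00 = £9,965,067.99.
EOQ at £112.60 = 1691.6 < 2400, so use break Q=2400: TC = 78,800×£112.60 + (78,800/2400.0)×368 + (2400.0/2)×0.18×£112.60 = £8,909,284.27.
EOQ at £97.65 = 1816.5 < 3200, so use break Q=3200: TC = 78,800×£97.65 + (78,800/3200.0)×368 + (3200.0/2)×0.18×£97.65 = £7,732,005.20.
Lowest total cost among the candidates is at Q = 3200.0.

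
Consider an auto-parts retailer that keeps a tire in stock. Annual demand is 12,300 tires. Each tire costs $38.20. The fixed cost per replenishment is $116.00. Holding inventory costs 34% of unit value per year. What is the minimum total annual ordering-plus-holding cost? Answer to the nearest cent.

TC* ≈ $6,087.90

Holding cost H = 0.34 × $38.20 = $12.9880 per unit per year.
Q* = √(2DS/H) = √(2 × 12,300 × 116 / 12.988) ≈ 468.73.
At Q*, ordering cost (D/Q*)S equals holding cost (Q*/2)H, each = √(DSH/2).
Minimum total = √(2DSH) = √(2 × 12,300 × 116 × 12.988) ≈ 6087.902.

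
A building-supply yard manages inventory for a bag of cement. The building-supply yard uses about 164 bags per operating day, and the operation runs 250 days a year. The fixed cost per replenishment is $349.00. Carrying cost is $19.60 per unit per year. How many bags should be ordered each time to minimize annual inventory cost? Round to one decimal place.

Q* ≈ 1,208.3 bags

Annual demand D = 164 × 250 = 41,000.
EOQ = √(2DS / H) = √(2 × 41,000 × 349 / 19.6).
= √(28,618,000 / 19.6) = √1,460,102.0408 ≈ 1208.347.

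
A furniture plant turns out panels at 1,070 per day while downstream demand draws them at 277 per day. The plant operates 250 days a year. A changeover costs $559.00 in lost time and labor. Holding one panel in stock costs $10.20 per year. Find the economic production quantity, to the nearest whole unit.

Q* ≈ 3,200 panels

Annual demand D = 277 × 250 = 69,250.
Production build-up factor (1 − d/p) = 1 − 277/1,070 = 0.7411.
Q* = √(2DS / (H(1 − d/p))) = √(2 × 69,250 × 559 / (10.2 × 0.7411)).
= √(77,421,500 / 7.5594) ≈ 3200.265.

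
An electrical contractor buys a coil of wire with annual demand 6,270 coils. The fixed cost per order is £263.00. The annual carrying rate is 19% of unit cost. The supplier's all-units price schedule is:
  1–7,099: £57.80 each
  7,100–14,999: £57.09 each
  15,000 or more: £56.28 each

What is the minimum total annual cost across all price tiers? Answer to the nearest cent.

Holding cost per unit per year at price C is H = 0.19·C.
Candidates are each tier's EOQ (if it falls in that tier) and each price-break quantity.
EOQ at £57.80 = 548.0 (feasible in tier 1): TC = 6,270×£57.80 + (6,270/548.0)×263 + (548.0/2)×0.19×£57.80 = £368,424.21.
EOQ at £57.09 = 551.4 < 7100, so use break Q=7100: TC = 6,270×£57.09 + (6,270/7100.0)×263 + (7100.0/2)×0.19×£57.09 = £396,693.76.
EOQ at £56.28 = 555.4 < 15000, so use break Q=15000: TC = 6,270×£56.28 + (6,270/15000.0)×263 + (15000.0/2)×0.19×£56.28 = £433,184.53.
Lowest total cost among the candidates is at Q = 548.0.

TC* ≈ £368,424.21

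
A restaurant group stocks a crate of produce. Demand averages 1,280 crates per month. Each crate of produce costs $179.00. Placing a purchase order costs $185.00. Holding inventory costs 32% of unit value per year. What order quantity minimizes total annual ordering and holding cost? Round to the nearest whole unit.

Annual demand D = 1,280 × 12 = 15,360.
Holding cost H = 0.32 × $179.00 = $57.2800 per unit per year.
EOQ = √(2DS / H) = √(2 × 15,360 × 185 / 57.28).
= √(5,683,200 / 57.28) = √99,217.8771 ≈ 314.989.

Q* ≈ 315 crates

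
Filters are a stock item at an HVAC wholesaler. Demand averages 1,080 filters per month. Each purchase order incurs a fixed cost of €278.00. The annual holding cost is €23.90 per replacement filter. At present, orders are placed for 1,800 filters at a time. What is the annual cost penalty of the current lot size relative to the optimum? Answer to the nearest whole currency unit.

Annual demand D = 1,080 × 12 = 12,960.
EOQ = √(2DS/H) = √(2 × 12,960 × 278 / 23.9) ≈ 549.09.
Cost at Q* = (D/Q*)S + (Q*/2)H = √(2DSH) ≈ €13,123.17.
Cost at Q = 1,800: (12,960/1,800)×278 + (1,800/2)×23.9 = €2,001.60 + €21,510.00 = €23,511.60.
Excess = €23,511.60 − €13,123.17 = €10,388.43.

Extra cost ≈ €10,388 per year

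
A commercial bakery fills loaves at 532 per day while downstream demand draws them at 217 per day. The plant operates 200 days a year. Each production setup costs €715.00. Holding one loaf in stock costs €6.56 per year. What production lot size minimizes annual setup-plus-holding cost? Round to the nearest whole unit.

Q* ≈ 3,997 loaves

Annual demand D = 217 × 200 = 43,400.
Production build-up factor (1 − d/p) = 1 − 217/532 = 0.5921.
Q* = √(2DS / (H(1 − d/p))) = √(2 × 43,400 × 715 / (6.56 × 0.5921)).
= √(62,062,000 / 3.8842) ≈ 3997.252.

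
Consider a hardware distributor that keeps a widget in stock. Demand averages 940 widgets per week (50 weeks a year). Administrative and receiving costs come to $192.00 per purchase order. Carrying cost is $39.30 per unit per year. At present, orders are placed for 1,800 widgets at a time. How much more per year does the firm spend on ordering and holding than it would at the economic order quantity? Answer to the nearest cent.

Extra cost ≈ $13,750.90 per year

Annual demand D = 940 × 50 = 47,000.
EOQ = √(2DS/H) = √(2 × 47,000 × 192 / 39.3) ≈ 677.67.
Cost at Q* = (D/Q*)S + (Q*/2)H = √(2DSH) ≈ $26,632.43.
Cost at Q = 1,800: (47,000/1,800)×192 + (1,800/2)×39.3 = $5,013.33 + $35,370.00 = $40,383.33.
Excess = $40,383.33 − $26,632.43 = $13,750.90.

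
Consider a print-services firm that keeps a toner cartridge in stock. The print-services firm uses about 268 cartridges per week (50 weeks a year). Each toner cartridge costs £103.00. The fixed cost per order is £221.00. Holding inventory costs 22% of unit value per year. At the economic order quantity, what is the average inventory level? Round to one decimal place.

Average inventory ≈ 255.6 cartridges

Annual demand D = 268 × 50 = 13,400.
Holding cost H = 0.22 × £103.00 = £22.6600 per unit per year.
Q* = √(2DS/H) = √(2 × 13,400 × 221 / 22.66) ≈ 511.25.
Average inventory = Q*/2 ≈ 511.25 / 2 = 255.625.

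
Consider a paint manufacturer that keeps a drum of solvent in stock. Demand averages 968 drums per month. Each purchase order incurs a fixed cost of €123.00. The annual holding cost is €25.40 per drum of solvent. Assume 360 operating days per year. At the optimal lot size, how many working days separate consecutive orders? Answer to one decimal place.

Annual demand D = 968 × 12 = 11,616.
Q* = √(2DS/H) = √(2 × 11,616 × 123 / 25.4) ≈ 335.41.
Cycle time = Q*/D × 360 = 335.41 / 11,616 × 360 ≈ 10.395 days.

T ≈ 10.4 days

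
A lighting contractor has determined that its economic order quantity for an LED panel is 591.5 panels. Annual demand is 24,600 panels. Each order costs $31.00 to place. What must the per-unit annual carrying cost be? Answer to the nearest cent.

Invert the EOQ relation Q*² = 2DS/H.
From Q* = √(2DS/H): H = 2DS / Q*² = 2 × 24,600 × 31 / 591.5² = 4.3593.

H ≈ $4.36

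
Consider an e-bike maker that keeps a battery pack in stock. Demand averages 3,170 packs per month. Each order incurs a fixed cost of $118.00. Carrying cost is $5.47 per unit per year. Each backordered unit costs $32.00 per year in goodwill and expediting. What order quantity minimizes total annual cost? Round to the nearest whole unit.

Annual demand D = 3,170 × 12 = 38,040.
With planned backorders, Q* = √(2DS/H) · √((H+B)/B).
√(2DS/H) = √(2 × 38,040 × 118 / 5.47) = 1281.099.
√((H+B)/B) = √((5.47+32)/32) = 1.0821.
Q* ≈ 1386.275.

Q* ≈ 1,386 packs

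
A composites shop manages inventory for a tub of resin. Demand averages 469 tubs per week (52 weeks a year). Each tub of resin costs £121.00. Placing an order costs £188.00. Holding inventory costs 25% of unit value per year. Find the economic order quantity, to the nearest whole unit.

Q* ≈ 551 tubs

Annual demand D = 469 × 52 = 24,388.
Holding cost H = 0.25 × £121.00 = £30.2500 per unit per year.
EOQ = √(2DS / H) = √(2 × 24,388 × 188 / 30.25).
= √(9,169,888 / 30.25) = √303,136.7934 ≈ 550.579.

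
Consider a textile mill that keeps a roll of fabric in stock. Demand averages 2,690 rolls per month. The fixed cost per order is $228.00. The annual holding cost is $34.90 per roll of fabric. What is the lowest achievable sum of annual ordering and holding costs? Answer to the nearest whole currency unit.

TC* ≈ $22,665

Annual demand D = 2,690 × 12 = 32,280.
Q* = √(2DS/H) = √(2 × 32,280 × 228 / 34.9) ≈ 649.44.
At Q*, ordering cost (D/Q*)S equals holding cost (Q*/2)H, each = √(DSH/2).
Minimum total = √(2DSH) = √(2 × 32,280 × 228 × 34.9) ≈ 22665.322.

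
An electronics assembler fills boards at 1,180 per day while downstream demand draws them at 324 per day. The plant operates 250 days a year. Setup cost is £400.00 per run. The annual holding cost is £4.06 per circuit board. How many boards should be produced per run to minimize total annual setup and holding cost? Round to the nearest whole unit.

Annual demand D = 324 × 250 = 81,000.
Production build-up factor (1 − d/p) = 1 − 324/1,180 = 0.7254.
Q* = √(2DS / (H(1 − d/p))) = √(2 × 81,000 × 400 / (4.06 × 0.7254)).
= √(64,800,000 / 2.9452) ≈ 4690.602.

Q* ≈ 4,691 boards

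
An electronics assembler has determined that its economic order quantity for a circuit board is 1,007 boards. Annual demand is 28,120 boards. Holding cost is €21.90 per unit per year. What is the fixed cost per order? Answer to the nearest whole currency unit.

S ≈ €395

The basic EOQ model gives Q* = √(2DS/H); rearrange for the unknown.
From Q* = √(2DS/H): S = Q*²H / (2D) = 1,007² × 21.9 / (2 × 28,120) = 394.8733.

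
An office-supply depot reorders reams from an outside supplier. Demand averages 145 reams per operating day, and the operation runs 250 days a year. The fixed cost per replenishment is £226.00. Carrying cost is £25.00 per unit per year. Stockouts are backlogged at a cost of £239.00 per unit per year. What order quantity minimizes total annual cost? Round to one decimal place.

Annual demand D = 145 × 250 = 36,250.
With planned backorders, Q* = √(2DS/H) · √((H+B)/B).
√(2DS/H) = √(2 × 36,250 × 226 / 25) = 809.568.
√((H+B)/B) = √((25+239)/239) = 1.0510.
Q* ≈ 850.856.

Q* ≈ 850.9 reams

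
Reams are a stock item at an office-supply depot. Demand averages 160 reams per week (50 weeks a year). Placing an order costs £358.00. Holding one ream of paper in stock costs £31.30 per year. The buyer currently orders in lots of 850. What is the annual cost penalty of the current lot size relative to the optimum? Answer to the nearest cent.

Annual demand D = 160 × 50 = 8,000.
EOQ = √(2DS/H) = √(2 × 8,000 × 358 / 31.3) ≈ 427.79.
Cost at Q* = (D/Q*)S + (Q*/2)H = √(2DSH) ≈ £13,389.79.
Cost at Q = 850: (8,000/850)×358 + (850/2)×31.3 = £3,369.41 + £13,302.50 = £16,671.91.
Excess = £16,671.91 − £13,389.79 = £3,282.12.

Extra cost ≈ £3,282.12 per year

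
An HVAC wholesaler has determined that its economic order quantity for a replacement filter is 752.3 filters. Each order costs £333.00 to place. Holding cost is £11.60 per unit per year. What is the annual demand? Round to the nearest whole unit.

D ≈ 9,857 filters per year

Squaring Q* = √(2DS/H) gives Q*² = 2DS/H.
From Q* = √(2DS/H): D = Q*²H / (2S) = 752.3² × 11.6 / (2 × 333) = 9857.480.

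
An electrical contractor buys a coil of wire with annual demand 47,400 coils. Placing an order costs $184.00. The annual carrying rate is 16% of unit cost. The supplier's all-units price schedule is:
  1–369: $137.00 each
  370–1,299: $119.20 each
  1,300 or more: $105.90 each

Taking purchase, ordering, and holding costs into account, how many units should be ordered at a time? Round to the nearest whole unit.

Holding cost per unit per year at price C is H = 0.16·C.
For each price level, check whether its EOQ is feasible; otherwise the best quantity at that price is the breakpoint.
Tier 1 ($137.00): EOQ = 892.1 exceeds tier's upper bound 369, so this tier is dominated.
EOQ at $119.20 = 956.3 (feasible in tier 2): TC = 47,400×$119.20 + (47,400/956.3)×184 + (956.3/2)×0.16×$119.20 = $5,668,319.43.
EOQ at $105.90 = 1014.6 < 1300, so use break Q=1300: TC = 47,400×$105.90 + (47,400/1300.0)×184 + (1300.0/2)×0.16×$105.90 = $5,037,382.52.
Lowest total cost is $5,037,382.52 at Q = 1300.0.

Q* ≈ 1,300 coils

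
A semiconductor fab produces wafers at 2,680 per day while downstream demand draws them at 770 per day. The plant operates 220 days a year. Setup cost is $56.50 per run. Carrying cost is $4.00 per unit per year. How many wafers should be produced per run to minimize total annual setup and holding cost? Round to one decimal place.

Annual demand D = 770 × 220 = 169,400.
Production build-up factor (1 − d/p) = 1 − 770/2,680 = 0.7127.
Q* = √(2DS / (H(1 − d/p))) = √(2 × 169,400 × 56.5 / (4 × 0.7127)).
= √(19,142,200 / 2.8507) ≈ 2591.294.

Q* ≈ 2,591.3 wafers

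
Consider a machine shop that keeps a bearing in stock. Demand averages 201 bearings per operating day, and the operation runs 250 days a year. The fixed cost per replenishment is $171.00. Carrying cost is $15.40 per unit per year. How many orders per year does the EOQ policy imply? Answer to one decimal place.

Annual demand D = 201 × 250 = 50,250.
The optimal lot size = √(2DS/H) = √(2 × 50,250 × 171 / 15.4) ≈ 1056.38.
Orders per year = D / Q* = 50,250 / 1056.38 ≈ 47.568.

N ≈ 47.6 orders per year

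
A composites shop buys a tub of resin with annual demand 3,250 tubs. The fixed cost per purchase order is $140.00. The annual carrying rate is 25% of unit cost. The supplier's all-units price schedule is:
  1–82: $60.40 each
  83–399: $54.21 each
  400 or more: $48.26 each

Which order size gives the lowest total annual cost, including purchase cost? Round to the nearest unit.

Q* ≈ 400 tubs

Holding cost per unit per year at price C is H = 0.25·C.
For each price level, check whether its EOQ is feasible; otherwise the best quantity at that price is the breakpoint.
Tier 1 ($60.40): EOQ = 245.5 exceeds tier's upper bound 82, so this tier is dominated.
EOQ at $54.21 = 259.1 (feasible in tier 2): TC = 3,250×$54.21 + (3,250/259.1)×140 + (259.1/2)×0.25×$54.21 = $179,694.31.
EOQ at $48.26 = 274.6 < 400, so use break Q=400: TC = 3,250×$48.26 + (3,250/400.0)×140 + (400.0/2)×0.25×$48.26 = $160,395.50.
Lowest total cost is $160,395.50 at Q = 400.0.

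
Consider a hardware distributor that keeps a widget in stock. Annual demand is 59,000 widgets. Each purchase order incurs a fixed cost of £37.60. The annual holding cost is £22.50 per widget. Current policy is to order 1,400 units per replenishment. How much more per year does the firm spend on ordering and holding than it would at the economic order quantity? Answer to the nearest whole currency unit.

Extra cost ≈ £7,343 per year

EOQ = √(2DS/H) = √(2 × 59,000 × 37.6 / 22.5) ≈ 444.06.
Cost at Q* = (D/Q*)S + (Q*/2)H = √(2DSH) ≈ £9,991.40.
Cost at Q = 1,400: (59,000/1,400)×37.6 + (1,400/2)×22.5 = £1,584.57 + £15,750.00 = £17,334.57.
Excess = £17,334.57 − £9,991.40 = £7,343.18.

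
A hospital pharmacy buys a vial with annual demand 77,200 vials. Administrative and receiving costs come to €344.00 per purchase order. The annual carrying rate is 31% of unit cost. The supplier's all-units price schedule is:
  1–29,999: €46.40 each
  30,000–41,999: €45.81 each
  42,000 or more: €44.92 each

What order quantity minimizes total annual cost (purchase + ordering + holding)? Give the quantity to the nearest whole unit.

Holding cost per unit per year at price C is H = 0.31·C.
Evaluate total cost at each tier's feasible EOQ or, if the EOQ is below the tier, at the tier's minimum quantity.
EOQ at €46.40 = 1921.6 (feasible in tier 1): TC = 77,200×€46.40 + (77,200/1921.6)×344 + (1921.6/2)×0.31×€46.40 = €3,609,720.30.
EOQ at €45.81 = 1933.9 < 30000, so use break Q=30000: TC = 77,200×€45.81 + (77,200/30000.0)×344 + (30000.0/2)×0.31×€45.81 = €3,750,433.73.
EOQ at €44.92 = 1953.0 < 42000, so use break Q=42000: TC = 77,200×€44.92 + (77,200/42000.0)×344 + (42000.0/2)×0.31×€44.92 = €3,760,885.50.
Lowest total cost is €3,609,720.30 at Q = 1921.6.

Q* ≈ 1,922 vials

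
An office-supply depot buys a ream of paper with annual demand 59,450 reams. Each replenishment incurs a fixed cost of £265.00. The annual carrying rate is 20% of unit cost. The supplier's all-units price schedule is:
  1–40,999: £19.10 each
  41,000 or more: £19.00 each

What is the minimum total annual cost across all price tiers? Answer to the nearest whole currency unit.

Holding cost per unit per year at price C is H = 0.20·C.
Evaluate total cost at each tier's feasible EOQ or, if the EOQ is below the tier, at the tier's minimum quantity.
EOQ at £19.10 = 2872.0 (feasible in tier 1): TC = 59,450×£19.10 + (59,450/2872.0)×265 + (2872.0/2)×0.20×£19.10 = £1,146,465.98.
EOQ at £19.00 = 2879.5 < 41000, so use break Q=41000: TC = 59,450×£19.00 + (59,450/41000.0)×265 + (41000.0/2)×0.20×£19.00 = £1,207,834.25.
Lowest total cost among the candidates is at Q = 2872.0.

TC* ≈ £1,146,466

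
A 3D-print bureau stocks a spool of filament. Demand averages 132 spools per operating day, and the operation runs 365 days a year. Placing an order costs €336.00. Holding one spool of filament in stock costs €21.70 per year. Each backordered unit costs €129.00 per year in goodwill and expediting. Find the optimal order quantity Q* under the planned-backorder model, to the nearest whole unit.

Annual demand D = 132 × 365 = 48,180.
With planned backorders, Q* = √(2DS/H) · √((H+B)/B).
√(2DS/H) = √(2 × 48,180 × 336 / 21.7) = 1221.485.
√((H+B)/B) = √((21.7+129)/129) = 1.0808.
Q* ≈ 1320.231.

Q* ≈ 1,320 spools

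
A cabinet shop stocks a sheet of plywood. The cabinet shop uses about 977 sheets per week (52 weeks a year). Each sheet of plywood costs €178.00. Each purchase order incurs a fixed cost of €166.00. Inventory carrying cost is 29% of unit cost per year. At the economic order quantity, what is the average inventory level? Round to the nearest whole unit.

Average inventory ≈ 286 sheets

Annual demand D = 977 × 52 = 50,804.
Holding cost H = 0.29 × €178.00 = €51.6200 per unit per year.
EOQ = √(2DS/H) = √(2 × 50,804 × 166 / 51.62) ≈ 571.62.
Average inventory = Q*/2 ≈ 571.62 / 2 = 285.811.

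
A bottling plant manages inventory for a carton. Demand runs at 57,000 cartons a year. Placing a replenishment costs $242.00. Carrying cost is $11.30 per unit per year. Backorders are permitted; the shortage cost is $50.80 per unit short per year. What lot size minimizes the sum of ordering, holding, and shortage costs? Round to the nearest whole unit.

With planned backorders, Q* = √(2DS/H) · √((H+B)/B).
√(2DS/H) = √(2 × 57,000 × 242 / 11.3) = 1562.503.
√((H+B)/B) = √((11.3+50.8)/50.8) = 1.1056.
Q* ≈ 1727.567.

Q* ≈ 1,728 cartons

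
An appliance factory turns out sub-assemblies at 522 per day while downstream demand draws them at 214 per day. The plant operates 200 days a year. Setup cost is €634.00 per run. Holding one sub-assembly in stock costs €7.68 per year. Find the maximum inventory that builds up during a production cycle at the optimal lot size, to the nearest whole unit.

Annual demand D = 214 × 200 = 42,800.
Production build-up factor (1 − d/p) = 1 − 214/522 = 0.5900.
Q* = √(2DS / (H(1 − d/p))) = √(2 × 42,800 × 634 / (7.68 × 0.5900)).
= √(54,270,400 / 4.5315) ≈ 3460.675.
Maximum inventory = Q*(1 − d/p) = 3460.675 × 0.5900 ≈ 2041.931.

I_max ≈ 2,042 sub-assemblies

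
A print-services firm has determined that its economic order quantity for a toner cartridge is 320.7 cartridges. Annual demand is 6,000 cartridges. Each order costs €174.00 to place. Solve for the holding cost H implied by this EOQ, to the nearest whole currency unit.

The basic EOQ model gives Q* = √(2DS/H); rearrange for the unknown.
From Q* = √(2DS/H): H = 2DS / Q*² = 2 × 6,000 × 174 / 320.7² = 20.3017.

H ≈ €20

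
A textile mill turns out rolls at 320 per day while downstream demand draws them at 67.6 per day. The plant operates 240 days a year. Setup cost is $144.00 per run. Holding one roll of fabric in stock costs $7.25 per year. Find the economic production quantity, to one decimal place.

Q* ≈ 903.9 rolls

Annual demand D = 67.6 × 240 = 16,224.
Production build-up factor (1 − d/p) = 1 − 67.6/320 = 0.7888.
Q* = √(2DS / (H(1 − d/p))) = √(2 × 16,224 × 144 / (7.25 × 0.7888)).
= √(4,672,512 / 5.7184) ≈ 903.934.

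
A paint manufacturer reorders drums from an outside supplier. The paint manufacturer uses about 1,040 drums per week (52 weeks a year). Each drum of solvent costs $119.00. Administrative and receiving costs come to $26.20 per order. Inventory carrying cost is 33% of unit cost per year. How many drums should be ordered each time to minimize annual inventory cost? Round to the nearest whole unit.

Annual demand D = 1,040 × 52 = 54,080.
Holding cost H = 0.33 × $119.00 = $39.2700 per unit per year.
EOQ = √(2DS / H) = √(2 × 54,080 × 26.2 / 39.27).
= √(2,833,792 / 39.27) = √72,161.752 ≈ 268.629.

Q* ≈ 269 drums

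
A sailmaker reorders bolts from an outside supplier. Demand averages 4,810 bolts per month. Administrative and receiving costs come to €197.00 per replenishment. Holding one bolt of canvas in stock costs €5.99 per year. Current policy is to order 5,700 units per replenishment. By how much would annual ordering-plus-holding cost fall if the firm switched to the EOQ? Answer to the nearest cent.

Annual demand D = 4,810 × 12 = 57,720.
EOQ = √(2DS/H) = √(2 × 57,720 × 197 / 5.99) ≈ 1948.49.
Cost at Q* = (D/Q*)S + (Q*/2)H = √(2DSH) ≈ €11,671.45.
Cost at Q = 5,700: (57,720/5,700)×197 + (5,700/2)×5.99 = €1,994.88 + €17,071.50 = €19,066.38.
Excess = €19,066.38 − €11,671.45 = €7,394.94.

Extra cost ≈ €7,394.94 per year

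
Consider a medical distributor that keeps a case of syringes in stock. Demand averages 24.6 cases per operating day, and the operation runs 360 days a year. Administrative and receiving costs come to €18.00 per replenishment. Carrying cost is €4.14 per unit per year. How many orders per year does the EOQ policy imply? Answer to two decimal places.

Annual demand D = 24.6 × 360 = 8,856.
The optimal lot size = √(2DS/H) = √(2 × 8,856 × 18 / 4.14) ≈ 277.50.
Orders per year = D / Q* = 8,856 / 277.50 ≈ 31.913.

N ≈ 31.91 orders per year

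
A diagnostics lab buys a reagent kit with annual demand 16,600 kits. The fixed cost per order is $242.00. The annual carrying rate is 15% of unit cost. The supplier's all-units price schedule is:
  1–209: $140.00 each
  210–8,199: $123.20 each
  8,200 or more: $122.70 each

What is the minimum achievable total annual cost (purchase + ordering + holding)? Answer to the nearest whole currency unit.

Holding cost per unit per year at price C is H = 0.15·C.
Candidates are each tier's EOQ (if it falls in that tier) and each price-break quantity.
Tier 1 ($140.00): EOQ = 618.5 exceeds tier's upper bound 209, so this tier is dominated.
EOQ at $123.20 = 659.4 (feasible in tier 2): TC = 16,600×$123.20 + (16,600/659.4)×242 + (659.4/2)×0.15×$123.20 = $2,057,305.06.
EOQ at $122.70 = 660.7 < 8200, so use break Q=8200: TC = 16,600×$122.70 + (16,600/8200.0)×242 + (8200.0/2)×0.15×$122.70 = $2,112,770.40.
Lowest total cost among the candidates is at Q = 659.4.

TC* ≈ $2,057,305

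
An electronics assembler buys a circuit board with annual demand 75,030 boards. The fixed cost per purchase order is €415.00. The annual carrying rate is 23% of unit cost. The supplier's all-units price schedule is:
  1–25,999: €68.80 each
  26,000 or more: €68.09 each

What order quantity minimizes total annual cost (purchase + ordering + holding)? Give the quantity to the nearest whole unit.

Holding cost per unit per year at price C is H = 0.23·C.
For each price level, check whether its EOQ is feasible; otherwise the best quantity at that price is the breakpoint.
EOQ at €68.80 = 1983.8 (feasible in tier 1): TC = 75,030×€68.80 + (75,030/1983.8)×415 + (1983.8/2)×0.23×€68.80 = €5,193,455.69.
EOQ at €68.09 = 1994.1 < 26000, so use break Q=26000: TC = 75,030×€68.09 + (75,030/26000.0)×415 + (26000.0/2)×0.23×€68.09 = €5,313,579.39.
Lowest total cost is €5,193,455.69 at Q = 1983.8.

Q* ≈ 1,984 boards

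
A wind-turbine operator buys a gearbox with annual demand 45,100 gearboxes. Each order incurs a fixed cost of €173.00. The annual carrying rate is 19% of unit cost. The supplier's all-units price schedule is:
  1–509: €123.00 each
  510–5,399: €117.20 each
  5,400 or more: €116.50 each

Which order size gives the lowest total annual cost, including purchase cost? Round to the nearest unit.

Q* ≈ 837 gearboxes

Holding cost per unit per year at price C is H = 0.19·C.
Evaluate total cost at each tier's feasible EOQ or, if the EOQ is below the tier, at the tier's minimum quantity.
Tier 1 (€123.00): EOQ = 817.1 exceeds tier's upper bound 509, so this tier is dominated.
EOQ at €117.20 = 837.1 (feasible in tier 2): TC = 45,100×€117.20 + (45,100/837.1)×173 + (837.1/2)×0.19×€117.20 = €5,304,360.90.
EOQ at €116.50 = 839.6 < 5400, so use break Q=5400: TC = 45,100×€116.50 + (45,100/5400.0)×173 + (5400.0/2)×0.19×€116.50 = €5,315,359.37.
Lowest total cost is €5,304,360.90 at Q = 837.1.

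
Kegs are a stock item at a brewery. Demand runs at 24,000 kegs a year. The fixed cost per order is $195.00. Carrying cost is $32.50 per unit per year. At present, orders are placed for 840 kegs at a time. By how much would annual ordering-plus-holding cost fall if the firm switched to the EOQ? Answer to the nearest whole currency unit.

Extra cost ≈ $1,780 per year

EOQ = √(2DS/H) = √(2 × 24,000 × 195 / 32.5) ≈ 536.66.
Cost at Q* = (D/Q*)S + (Q*/2)H = √(2DSH) ≈ $17,441.33.
Cost at Q = 840: (24,000/840)×195 + (840/2)×32.5 = $5,571.43 + $13,650.00 = $19,221.43.
Excess = $19,221.43 − $17,441.33 = $1,780.10.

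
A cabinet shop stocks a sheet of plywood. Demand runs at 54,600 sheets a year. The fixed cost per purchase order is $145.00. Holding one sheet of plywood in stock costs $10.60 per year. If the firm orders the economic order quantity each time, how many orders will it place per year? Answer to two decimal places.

The optimal lot size = √(2DS/H) = √(2 × 54,600 × 145 / 10.6) ≈ 1222.20.
Orders per year = D / Q* = 54,600 / 1222.20 ≈ 44.674.

N ≈ 44.67 orders per year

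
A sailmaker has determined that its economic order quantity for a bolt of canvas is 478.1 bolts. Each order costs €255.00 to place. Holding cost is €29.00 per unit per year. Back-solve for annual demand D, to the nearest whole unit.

D ≈ 12,998 bolts per year

The basic EOQ model gives Q* = √(2DS/H); rearrange for the unknown.
From Q* = √(2DS/H): D = Q*²H / (2S) = 478.1² × 29 / (2 × 255) = 12997.664.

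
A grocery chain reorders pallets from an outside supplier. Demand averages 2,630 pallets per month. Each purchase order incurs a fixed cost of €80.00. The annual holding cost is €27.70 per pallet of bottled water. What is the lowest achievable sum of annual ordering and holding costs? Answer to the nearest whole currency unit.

Annual demand D = 2,630 × 12 = 31,560.
EOQ = √(2DS/H) = √(2 × 31,560 × 80 / 27.7) ≈ 426.96.
At the optimum the two cost components are equal, so total cost = 2·(Q*/2)H = Q*·H.
Minimum total = √(2DSH) = √(2 × 31,560 × 80 × 27.7) ≈ 11826.831.

TC* ≈ €11,827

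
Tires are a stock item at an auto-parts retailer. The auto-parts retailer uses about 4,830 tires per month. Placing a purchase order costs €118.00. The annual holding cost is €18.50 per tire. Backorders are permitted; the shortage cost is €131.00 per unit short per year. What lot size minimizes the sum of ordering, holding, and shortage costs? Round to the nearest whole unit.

Q* ≈ 919 tires

Annual demand D = 4,830 × 12 = 57,960.
With planned backorders, Q* = √(2DS/H) · √((H+B)/B).
√(2DS/H) = √(2 × 57,960 × 118 / 18.5) = 859.873.
√((H+B)/B) = √((18.5+131)/131) = 1.0683.
Q* ≈ 918.585.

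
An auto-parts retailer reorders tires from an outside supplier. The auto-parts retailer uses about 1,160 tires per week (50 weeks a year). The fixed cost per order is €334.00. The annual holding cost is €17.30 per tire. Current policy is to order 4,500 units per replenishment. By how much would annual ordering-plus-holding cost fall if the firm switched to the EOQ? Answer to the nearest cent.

Extra cost ≈ €17,340.29 per year

Annual demand D = 1,160 × 50 = 58,000.
EOQ = √(2DS/H) = √(2 × 58,000 × 334 / 17.3) ≈ 1496.51.
Cost at Q* = (D/Q*)S + (Q*/2)H = √(2DSH) ≈ €25,889.60.
Cost at Q = 4,500: (58,000/4,500)×334 + (4,500/2)×17.3 = €4,304.89 + €38,925.00 = €43,229.89.
Excess = €43,229.89 − €25,889.60 = €17,340.29.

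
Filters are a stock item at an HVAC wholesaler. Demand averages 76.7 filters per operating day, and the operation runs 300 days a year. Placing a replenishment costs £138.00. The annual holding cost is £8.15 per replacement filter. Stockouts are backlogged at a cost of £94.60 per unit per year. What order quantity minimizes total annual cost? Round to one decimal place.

Q* ≈ 920.0 filters

Annual demand D = 76.7 × 300 = 23,010.
With planned backorders, Q* = √(2DS/H) · √((H+B)/B).
√(2DS/H) = √(2 × 23,010 × 138 / 8.15) = 882.743.
√((H+B)/B) = √((8.15+94.6)/94.6) = 1.0422.
Q* ≈ 919.982.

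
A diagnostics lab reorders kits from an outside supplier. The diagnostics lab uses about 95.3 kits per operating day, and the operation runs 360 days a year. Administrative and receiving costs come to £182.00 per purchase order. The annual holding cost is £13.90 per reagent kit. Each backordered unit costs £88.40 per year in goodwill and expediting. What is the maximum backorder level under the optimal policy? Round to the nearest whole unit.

Annual demand D = 95.3 × 360 = 34,308.
With planned backorders, Q* = √(2DS/H) · √((H+B)/B).
√(2DS/H) = √(2 × 34,308 × 182 / 13.9) = 947.853.
√((H+B)/B) = √((13.9+88.4)/88.4) = 1.0758.
Q* ≈ 1019.654.
S* = Q* · H/(H+B) = 1019.654 × 13.9/102.3 ≈ 138.545.

S* ≈ 139 kits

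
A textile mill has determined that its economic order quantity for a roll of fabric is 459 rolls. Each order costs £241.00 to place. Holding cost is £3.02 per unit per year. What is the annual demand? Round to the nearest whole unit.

D ≈ 1,320 rolls per year

The basic EOQ model gives Q* = √(2DS/H); rearrange for the unknown.
From Q* = √(2DS/H): D = Q*²H / (2S) = 459² × 3.02 / (2 × 241) = 1320.034.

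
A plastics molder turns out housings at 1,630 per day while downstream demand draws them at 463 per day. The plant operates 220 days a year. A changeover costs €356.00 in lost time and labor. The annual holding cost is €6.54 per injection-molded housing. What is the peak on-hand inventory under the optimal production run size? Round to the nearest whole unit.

Annual demand D = 463 × 220 = 101,860.
Production build-up factor (1 − d/p) = 1 − 463/1,630 = 0.7160.
Q* = √(2DS / (H(1 − d/p))) = √(2 × 101,860 × 356 / (6.54 × 0.7160)).
= √(72,524,320 / 4.6823) ≈ 3935.603.
Maximum inventory = Q*(1 − d/p) = 3935.603 × 0.7160 ≈ 2817.699.

I_max ≈ 2,818 housings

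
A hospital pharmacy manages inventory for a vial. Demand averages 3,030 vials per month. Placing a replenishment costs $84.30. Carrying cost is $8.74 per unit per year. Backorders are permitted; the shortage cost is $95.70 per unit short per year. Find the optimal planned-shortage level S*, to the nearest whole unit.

S* ≈ 73 vials

Annual demand D = 3,030 × 12 = 36,360.
With planned backorders, Q* = √(2DS/H) · √((H+B)/B).
√(2DS/H) = √(2 × 36,360 × 84.3 / 8.74) = 837.500.
√((H+B)/B) = √((8.74+95.7)/95.7) = 1.0447.
Q* ≈ 874.908.
S* = Q* · H/(H+B) = 874.908 × 8.74/104.44 ≈ 73.216.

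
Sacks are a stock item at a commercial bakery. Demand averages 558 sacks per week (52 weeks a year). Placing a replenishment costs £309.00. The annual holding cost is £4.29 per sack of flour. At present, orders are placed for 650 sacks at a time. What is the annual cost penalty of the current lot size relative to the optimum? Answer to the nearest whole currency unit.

Annual demand D = 558 × 52 = 29,016.
EOQ = √(2DS/H) = √(2 × 29,016 × 309 / 4.29) ≈ 2044.49.
Cost at Q* = (D/Q*)S + (Q*/2)H = √(2DSH) ≈ £8,770.85.
Cost at Q = 650: (29,016/650)×309 + (650/2)×4.29 = £13,793.76 + £1,394.25 = £15,188.01.
Excess = £15,188.01 − £8,770.85 = £6,417.16.

Extra cost ≈ £6,417 per year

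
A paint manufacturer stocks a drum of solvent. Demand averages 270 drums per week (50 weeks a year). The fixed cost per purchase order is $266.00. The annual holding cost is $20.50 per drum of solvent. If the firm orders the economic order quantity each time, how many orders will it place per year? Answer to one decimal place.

N ≈ 22.8 orders per year

Annual demand D = 270 × 50 = 13,500.
Q* = √(2DS/H) = √(2 × 13,500 × 266 / 20.5) ≈ 591.90.
Orders per year = D / Q* = 13,500 / 591.90 ≈ 22.808.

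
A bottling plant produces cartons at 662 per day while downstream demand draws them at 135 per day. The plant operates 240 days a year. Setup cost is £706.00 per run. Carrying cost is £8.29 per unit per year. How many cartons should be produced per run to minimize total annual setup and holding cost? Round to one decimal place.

Q* ≈ 2,632.9 cartons

Annual demand D = 135 × 240 = 32,400.
Production build-up factor (1 − d/p) = 1 − 135/662 = 0.7961.
Q* = √(2DS / (H(1 − d/p))) = √(2 × 32,400 × 706 / (8.29 × 0.7961)).
= √(45,748,800 / 6.5994) ≈ 2632.912.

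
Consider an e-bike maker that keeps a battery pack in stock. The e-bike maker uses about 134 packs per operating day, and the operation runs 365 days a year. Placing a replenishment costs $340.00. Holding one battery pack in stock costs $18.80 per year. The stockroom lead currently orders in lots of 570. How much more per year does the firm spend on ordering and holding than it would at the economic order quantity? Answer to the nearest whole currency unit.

Extra cost ≈ $9,527 per year

Annual demand D = 134 × 365 = 48,910.
EOQ = √(2DS/H) = √(2 × 48,910 × 340 / 18.8) ≈ 1330.07.
Cost at Q* = (D/Q*)S + (Q*/2)H = √(2DSH) ≈ $25,005.31.
Cost at Q = 570: (48,910/570)×340 + (570/2)×18.8 = $29,174.39 + $5,358.00 = $34,532.39.
Excess = $34,532.39 − $25,005.31 = $9,527.08.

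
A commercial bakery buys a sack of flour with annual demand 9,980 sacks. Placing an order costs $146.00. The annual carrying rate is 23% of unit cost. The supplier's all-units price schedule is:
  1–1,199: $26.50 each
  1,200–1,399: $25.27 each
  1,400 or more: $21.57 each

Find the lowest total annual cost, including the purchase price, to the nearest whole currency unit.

TC* ≈ $219,782

Holding cost per unit per year at price C is H = 0.23·C.
Candidates are each tier's EOQ (if it falls in that tier) and each price-break quantity.
EOQ at $26.50 = 691.5 (feasible in tier 1): TC = 9,980×$26.50 + (9,980/691.5)×146 + (691.5/2)×0.23×$26.50 = $268,684.48.
EOQ at $25.27 = 708.1 < 1200, so use break Q=1200: TC = 9,980×$25.27 + (9,980/1200.0)×146 + (1200.0/2)×0.23×$25.27 = $256,896.09.
EOQ at $21.57 = 766.4 < 1400, so use break Q=1400: TC = 9,980×$21.57 + (9,980/1400.0)×146 + (1400.0/2)×0.23×$21.57 = $219,782.14.
Lowest total cost among the candidates is at Q = 1400.0.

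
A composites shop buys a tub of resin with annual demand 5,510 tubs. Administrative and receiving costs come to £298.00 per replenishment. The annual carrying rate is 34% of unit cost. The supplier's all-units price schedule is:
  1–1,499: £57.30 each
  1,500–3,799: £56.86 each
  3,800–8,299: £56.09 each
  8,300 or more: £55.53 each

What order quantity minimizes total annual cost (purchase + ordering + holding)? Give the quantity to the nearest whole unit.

Holding cost per unit per year at price C is H = 0.34·C.
Evaluate total cost at each tier's feasible EOQ or, if the EOQ is below the tier, at the tier's minimum quantity.
EOQ at £57.30 = 410.6 (feasible in tier 1): TC = 5,510×£57.30 + (5,510/410.6)×298 + (410.6/2)×0.34×£57.30 = £323,721.63.
EOQ at £56.86 = 412.2 < 1500, so use break Q=1500: TC = 5,510×£56.86 + (5,510/1500.0)×298 + (1500.0/2)×0.34×£56.86 = £328,892.55.
EOQ at £56.09 = 415.0 < 3800, so use break Q=3800: TC = 5,510×£56.09 + (5,510/3800.0)×298 + (3800.0/2)×0.34×£56.09 = £345,722.14.
EOQ at £55.53 = 417.1 < 8300, so use break Q=8300: TC = 5,510×£55.53 + (5,510/8300.0)×298 + (8300.0/2)×0.34×£55.53 = £384,520.96.
Lowest total cost is £323,721.63 at Q = 410.6.

Q* ≈ 411 tubs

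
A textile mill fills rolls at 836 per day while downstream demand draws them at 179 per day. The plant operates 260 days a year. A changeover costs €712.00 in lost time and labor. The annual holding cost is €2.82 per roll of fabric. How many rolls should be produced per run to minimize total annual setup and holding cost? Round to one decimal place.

Annual demand D = 179 × 260 = 46,540.
Production build-up factor (1 − d/p) = 1 − 179/836 = 0.7859.
Q* = √(2DS / (H(1 − d/p))) = √(2 × 46,540 × 712 / (2.82 × 0.7859)).
= √(66,272,960 / 2.2162) ≈ 5468.448.

Q* ≈ 5,468.4 rolls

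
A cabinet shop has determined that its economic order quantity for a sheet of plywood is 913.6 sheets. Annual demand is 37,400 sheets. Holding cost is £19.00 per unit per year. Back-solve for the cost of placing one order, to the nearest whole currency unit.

Invert the EOQ relation Q*² = 2DS/H.
From Q* = √(2DS/H): S = Q*²H / (2D) = 913.6² × 19 / (2 × 37,400) = 212.0138.

S ≈ £212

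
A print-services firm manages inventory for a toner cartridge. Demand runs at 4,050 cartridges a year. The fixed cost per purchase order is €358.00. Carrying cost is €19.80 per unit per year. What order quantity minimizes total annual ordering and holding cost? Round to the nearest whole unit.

EOQ = √(2DS / H) = √(2 × 4,050 × 358 / 19.8).
= √(2,899,800 / 19.8) = √146,454.5455 ≈ 382.694.

Q* ≈ 383 cartridges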